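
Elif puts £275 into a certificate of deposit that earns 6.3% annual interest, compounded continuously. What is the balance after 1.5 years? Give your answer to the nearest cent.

£302.26

A = P·e^(rt) = 275·e^(0.063·1.5) = 275·e^0.0945.
e^0.0945 ≈ 1.09910916, so A ≈ 302.2550.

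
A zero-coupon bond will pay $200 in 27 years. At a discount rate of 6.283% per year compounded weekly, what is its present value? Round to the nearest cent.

Periodic rate = 6.283%/52 = 0.00120827; 1404 periods.
P = 200/(1 + 0.06283/52)^1404 ≈ 200/5.44874858 ≈ 36.7057.

$36.71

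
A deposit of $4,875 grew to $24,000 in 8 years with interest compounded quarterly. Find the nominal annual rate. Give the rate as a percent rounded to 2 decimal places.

20.43%

The 32-period growth factor is 24,000/4,875 = 4.92308.
r/4 = 4.92308^(1/32) − 1 ≈ 0.0510718, so r ≈ 4·0.0510718 = 20.42873%.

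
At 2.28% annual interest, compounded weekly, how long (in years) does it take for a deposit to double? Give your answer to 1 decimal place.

30.4 years

(1 + 0.000438462)^(52t) = 2.
52t = ln 2 / ln(1 + 0.000438462) ≈ 0.69315/0.000438365 ≈ 1581.2085.
t ≈ 30.4079.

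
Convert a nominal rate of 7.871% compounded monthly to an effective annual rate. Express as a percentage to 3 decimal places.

One year is 12 periods at 0.00655917 each: (1 + 0.00655917)^12 ≈ 1.081613.
EAR = 1.081613 − 1 ≈ 8.16125%.

8.161%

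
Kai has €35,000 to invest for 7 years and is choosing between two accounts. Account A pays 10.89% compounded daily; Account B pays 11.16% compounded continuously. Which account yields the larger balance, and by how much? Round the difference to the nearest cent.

Account A growth factor: (1 + 0.1089/365)^2555 ≈ 2.1429562568; balance ≈ 75,003.4690.
Account B growth factor: e^(0.1116·7) = e^0.7812 ≈ 2.1840916035; balance ≈ 76,443.2061.
Account B is larger by 1,439.7371.

Account B, by €1,439.74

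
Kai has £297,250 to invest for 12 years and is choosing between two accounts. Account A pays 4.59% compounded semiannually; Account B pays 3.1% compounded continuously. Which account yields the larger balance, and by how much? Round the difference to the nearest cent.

Account A, by £81,221.18

A: (1 + 0.02295)^24 ≈ 1.72387495563, so 297,250 × 1.72387495563 ≈ 512,421.8306.
B: e^(0.031·12) = e^0.372 ≈ 1.45063298129, so 297,250 × 1.45063298129 ≈ 431,200.6537.
Difference ≈ 81,221.1769 in favor of A.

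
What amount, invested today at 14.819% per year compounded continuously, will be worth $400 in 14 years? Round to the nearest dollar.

$50

P = A·e^(−rt) = 400·e^(−2.07466).
e^(−2.07466) ≈ 0.125599124, so P ≈ 50.2396.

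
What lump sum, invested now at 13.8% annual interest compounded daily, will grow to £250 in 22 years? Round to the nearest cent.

£12.01

Growth factor = (1 + 0.138/365)^8030 ≈ 20.8098455.
P = 250/20.8098455 ≈ 12.0135.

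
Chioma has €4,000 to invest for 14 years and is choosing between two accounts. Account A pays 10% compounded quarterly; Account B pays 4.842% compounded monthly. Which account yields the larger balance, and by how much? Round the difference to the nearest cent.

Account A, by €8,075.92

Account A growth factor: (1 + 0.025)^56 ≈ 3.9859923599; balance ≈ 15,943.9694.
Account B growth factor: (1 + 0.004035)^168 ≈ 1.967012796; balance ≈ 7,868.0512.
Account A is larger by 8,075.9183.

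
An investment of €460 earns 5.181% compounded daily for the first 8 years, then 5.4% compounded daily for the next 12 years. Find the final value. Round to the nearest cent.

After 8 years at 5.181%: 460 × 1.513538953 ≈ 696.2279.
Then 12 years at 5.4%: 696.2279 × 1.911621951 ≈ 1,330.9246.

€1,330.92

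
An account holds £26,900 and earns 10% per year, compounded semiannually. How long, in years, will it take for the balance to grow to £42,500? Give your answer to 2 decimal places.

We need (1 + 0.05)^(2t) = 1.5799, so 2t = ln 1.5799 / ln 1.05 ≈ 9.3744.
t ≈ 9.3744/2 = 4.6872 years.

4.69 years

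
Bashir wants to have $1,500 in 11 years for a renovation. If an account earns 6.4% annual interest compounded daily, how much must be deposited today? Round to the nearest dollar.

Periodic rate = 6.4%/365 = 0.000175342; 4015 periods.
P = 1,500/(1 + 0.064/365)^4015 ≈ 1,500/2.02169908 ≈ 741.9502.

$742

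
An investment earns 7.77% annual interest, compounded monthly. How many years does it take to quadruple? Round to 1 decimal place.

(1 + 0.006475)^(12t) = 4.
12t = ln 4 / ln(1 + 0.006475) ≈ 1.3863/0.00645413 ≈ 214.7919.
t ≈ 17.8993.

17.9 years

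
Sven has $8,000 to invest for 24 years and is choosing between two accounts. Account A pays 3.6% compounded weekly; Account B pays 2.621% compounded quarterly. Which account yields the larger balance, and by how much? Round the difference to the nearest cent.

A: (1 + 0.036/52)^1248 ≈ 2.3719231008, so 8,000 × 2.3719231008 ≈ 18,975.3848.
B: (1 + 0.0065525)^96 ≈ 1.8719638488, so 8,000 × 1.8719638488 ≈ 14,975.7108.
Difference ≈ 3,999.6740 in favor of A.

Account A, by $3,999.67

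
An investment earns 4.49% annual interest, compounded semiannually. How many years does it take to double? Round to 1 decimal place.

(1 + 0.02245)^(2t) = 2.
2t = ln 2 / ln(1 + 0.02245) ≈ 0.69315/0.0222017 ≈ 31.2204.
t ≈ 15.6102.

15.6 years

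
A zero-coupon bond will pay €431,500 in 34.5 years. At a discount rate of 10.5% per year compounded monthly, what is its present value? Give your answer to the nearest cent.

€11,710.95

Periodic rate = 10.5%/12 = 0.00875; 414 periods.
P = 431,500/(1 + 0.00875)^414 ≈ 431,500/36.8458653156 ≈ 11,710.9477.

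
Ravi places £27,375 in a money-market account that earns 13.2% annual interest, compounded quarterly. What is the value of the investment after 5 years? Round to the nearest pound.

£52,404

Growth factor = (1 + 0.033)^20 ≈ 1.9142842687.
A ≈ 27,375 × 1.9142842687 ≈ 52,403.5319.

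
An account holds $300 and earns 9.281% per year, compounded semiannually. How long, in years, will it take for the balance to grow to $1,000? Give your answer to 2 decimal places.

13.27 years

(1 + 0.046405)^(2t) = 1,000/300 = 3.3333.
2t·ln(1 + 0.046405) = ln(3.3333); 2t = 1.204/0.0453605 ≈ 26.5423.
t ≈ 13.2712 years.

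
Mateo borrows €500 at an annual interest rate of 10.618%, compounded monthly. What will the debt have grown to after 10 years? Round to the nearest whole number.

Growth factor = (1 + 0.10618/12)^120 ≈ 2.87809883.
A ≈ 500 × 2.87809883 ≈ 1,439.0494.

€1,439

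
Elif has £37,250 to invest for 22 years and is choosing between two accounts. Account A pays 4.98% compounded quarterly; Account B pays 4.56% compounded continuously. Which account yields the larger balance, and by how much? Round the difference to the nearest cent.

Account A, by £9,082.28

A: (1 + 0.01245)^88 ≈ 2.97081395312, so 37,250 × 2.97081395312 ≈ 110,662.8198.
B: e^(0.0456·22) = e^1.0032 ≈ 2.72699426277, so 37,250 × 2.72699426277 ≈ 101,580.5363.
Difference ≈ 9,082.2835 in favor of A.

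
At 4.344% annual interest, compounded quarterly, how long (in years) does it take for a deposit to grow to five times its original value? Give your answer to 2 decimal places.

37.25 years

(1 + 0.01086)^(4t) = 5.
4t = ln 5 / ln(1 + 0.01086) ≈ 1.6094/0.0108015 ≈ 149.0020.
t ≈ 37.2505.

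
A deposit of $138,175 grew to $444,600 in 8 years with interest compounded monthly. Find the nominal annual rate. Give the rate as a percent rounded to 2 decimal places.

14.70%

The 96-period growth factor is 444,600/138,175 = 3.21766.
r/12 = 3.21766^(1/96) − 1 ≈ 0.0122479, so r ≈ 12·0.0122479 = 14.69745%.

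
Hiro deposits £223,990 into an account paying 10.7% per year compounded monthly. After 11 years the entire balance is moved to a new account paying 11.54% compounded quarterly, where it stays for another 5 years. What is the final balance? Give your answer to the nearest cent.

£1,276,935.58

After 11 years at 10.7%: 223,990 × 3.227744279434 ≈ 722,982.4412.
Then 5 years at 11.54%: 722,982.4412 × 1.766205522163 ≈ 1,276,935.5800.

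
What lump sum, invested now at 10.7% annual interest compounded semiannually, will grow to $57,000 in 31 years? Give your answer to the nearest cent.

Growth factor = (1 + 0.0535)^62 ≈ 25.312875118.
P = 57,000/25.312875118 ≈ 2,251.8185.

$2,251.82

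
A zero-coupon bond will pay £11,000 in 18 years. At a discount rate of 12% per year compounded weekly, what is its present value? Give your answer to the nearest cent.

£1,271.74

Growth factor = (1 + 0.12/52)^936 ≈ 8.6495865317.
P = 11,000/8.6495865317 ≈ 1,271.7371.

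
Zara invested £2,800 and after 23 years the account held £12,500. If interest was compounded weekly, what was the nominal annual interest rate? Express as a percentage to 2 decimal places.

(1 + r/52)^1196 = 12,500/2,800 = 4.46429.
1 + r/52 = 4.46429^(1/1196) ≈ 1.001252, so r/52 ≈ 0.00125171.
r ≈ 52·0.00125171 = 6.50889%.

6.51%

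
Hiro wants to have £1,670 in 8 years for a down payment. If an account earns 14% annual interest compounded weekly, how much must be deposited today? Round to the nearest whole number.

£546

Growth factor = (1 + 0.14/52)^416 ≈ 3.060245093.
P = 1,670/3.060245093 ≈ 545.7079.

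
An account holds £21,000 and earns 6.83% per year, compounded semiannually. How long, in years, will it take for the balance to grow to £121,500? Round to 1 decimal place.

(1 + 0.03415)^(2t) = 121,500/21,000 = 5.7857.
2t·ln(1 + 0.03415) = ln(5.7857); 2t = 1.7554/0.0335798 ≈ 52.2752.
t ≈ 26.1376 years.

26.1 years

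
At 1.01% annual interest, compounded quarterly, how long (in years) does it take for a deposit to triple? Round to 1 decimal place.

108.9 years

(1 + 0.002525)^(4t) = 3.
4t = ln 3 / ln(1 + 0.002525) ≈ 1.0986/0.00252182 ≈ 435.6431.
t ≈ 108.9108.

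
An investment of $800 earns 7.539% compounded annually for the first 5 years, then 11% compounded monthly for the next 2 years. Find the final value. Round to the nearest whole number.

After 5 years at 7.539%: 800 × 1.438235381 ≈ 1,150.5883.
Then 2 years at 11%: 1,150.5883 × 1.244828521 ≈ 1,432.2851.

$1,432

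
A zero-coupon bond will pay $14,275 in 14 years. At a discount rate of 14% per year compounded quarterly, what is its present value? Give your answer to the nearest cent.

$2,079.30

Growth factor = (1 + 0.035)^56 ≈ 6.8653010846.
P = 14,275/6.8653010846 ≈ 2,079.2970.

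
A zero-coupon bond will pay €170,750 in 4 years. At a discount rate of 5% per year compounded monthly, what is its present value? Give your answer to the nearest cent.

Periodic rate = 5%/12 = 0.00416667; 48 periods.
P = 170,750/(1 + 0.05/12)^48 ≈ 170,750/1.22089535503 ≈ 139,856.3761.

€139,856.38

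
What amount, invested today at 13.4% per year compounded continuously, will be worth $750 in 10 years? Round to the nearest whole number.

$196

P = A·e^(−rt) = 750·e^(−1.34).
e^(−1.34) ≈ 0.261845669, so P ≈ 196.3843.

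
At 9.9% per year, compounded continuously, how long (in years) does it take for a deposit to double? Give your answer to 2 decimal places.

e^(0.099t) = 2, so 0.099t = ln 2 ≈ 0.69315.
t ≈ 0.69315/0.099 ≈ 7.0015.

7.00 years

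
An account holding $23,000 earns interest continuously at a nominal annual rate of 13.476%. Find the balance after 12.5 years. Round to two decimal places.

A = P·e^(rt) = 23,000·e^(0.13476·12.5) = 23,000·e^1.6845.
e^1.6845 ≈ 5.38975538083, so A ≈ 123,964.3738.

$123,964.37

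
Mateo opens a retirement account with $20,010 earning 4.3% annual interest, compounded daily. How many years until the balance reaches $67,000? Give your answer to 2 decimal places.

28.11 years

(1 + 0.000117808)^(365t) = 67,000/20,010 = 3.3483.
365t·ln(1 + 0.000117808) = ln(3.3483); 365t = 1.2085/0.000117801 ≈ 10258.4664.
t ≈ 28.1054 years.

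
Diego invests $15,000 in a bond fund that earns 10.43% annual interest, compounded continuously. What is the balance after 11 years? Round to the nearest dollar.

A = P·e^(rt) = 15,000·e^(0.1043·11) = 15,000·e^1.1473.
e^1.1473 ≈ 3.1496772901, so A ≈ 47,245.1594.

$47,245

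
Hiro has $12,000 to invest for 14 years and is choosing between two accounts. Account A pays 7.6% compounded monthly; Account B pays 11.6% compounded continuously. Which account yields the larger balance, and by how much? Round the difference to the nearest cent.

A: (1 + 0.076/12)^168 ≈ 2.8882327951, so 12,000 × 2.8882327951 ≈ 34,658.7935.
B: e^(0.116·14) = e^1.624 ≈ 5.0733431565, so 12,000 × 5.0733431565 ≈ 60,880.1179.
Difference ≈ 26,221.3243 in favor of B.

Account B, by $26,221.32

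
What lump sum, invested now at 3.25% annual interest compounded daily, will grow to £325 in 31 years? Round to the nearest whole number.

£119

Growth factor = (1 + 0.0325/365)^11315 ≈ 2.73862275.
P = 325/2.73862275 ≈ 118.6728.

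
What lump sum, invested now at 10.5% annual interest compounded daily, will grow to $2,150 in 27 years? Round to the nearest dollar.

Periodic rate = 10.5%/365 = 0.000287671; 9855 periods.
P = 2,150/(1 + 0.105/365)^9855 ≈ 2,150/17.02345849 ≈ 126.2963.

$126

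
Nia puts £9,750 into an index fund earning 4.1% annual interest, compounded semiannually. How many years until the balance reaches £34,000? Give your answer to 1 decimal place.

30.8 years

(1 + 0.0205)^(2t) = 34,000/9,750 = 3.4872.
2t·ln(1 + 0.0205) = ln(3.4872); 2t = 1.2491/0.0202927 ≈ 61.5538.
t ≈ 30.7769 years.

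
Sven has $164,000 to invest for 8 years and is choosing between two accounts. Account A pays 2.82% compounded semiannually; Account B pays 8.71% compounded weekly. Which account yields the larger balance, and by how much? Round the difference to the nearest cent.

Account B, by $123,827.84

Account A growth factor: (1 + 0.0141)^16 ≈ 1.25110143856; balance ≈ 205,180.6359.
Account B growth factor: (1 + 0.001675)^416 ≈ 2.00614923449; balance ≈ 329,008.4745.
Account B is larger by 123,827.8385.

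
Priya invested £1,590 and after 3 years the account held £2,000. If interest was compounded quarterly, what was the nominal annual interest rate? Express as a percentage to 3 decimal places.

(1 + r/4)^12 = 2,000/1,590 = 1.25786.
1 + r/4 = 1.25786^(1/12) ≈ 1.019302, so r/4 ≈ 0.0193017.
r ≈ 4·0.0193017 = 7.72067%.

7.721%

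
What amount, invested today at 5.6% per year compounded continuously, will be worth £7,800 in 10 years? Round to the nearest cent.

P = A·e^(−rt) = 7,800·e^(−0.56).
e^(−0.56) ≈ 0.5712090638, so P ≈ 4,455.4307.

£4,455.43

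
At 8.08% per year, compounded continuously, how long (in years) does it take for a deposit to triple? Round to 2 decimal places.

13.60 years

e^(0.0808t) = 3, so 0.0808t = ln 3 ≈ 1.0986.
t ≈ 1.0986/0.0808 ≈ 13.5967.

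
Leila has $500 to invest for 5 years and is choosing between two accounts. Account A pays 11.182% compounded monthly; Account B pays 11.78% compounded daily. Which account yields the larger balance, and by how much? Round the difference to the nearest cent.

Account B, by $28.72

Account A growth factor: (1 + 0.11182/12)^60 ≈ 1.74457527; balance ≈ 872.2876.
Account B growth factor: (1 + 0.1178/365)^1825 ≈ 1.80201408; balance ≈ 901.0070.
Account B is larger by 28.7194.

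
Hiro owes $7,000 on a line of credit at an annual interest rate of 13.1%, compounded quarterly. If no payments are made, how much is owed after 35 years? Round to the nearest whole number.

$637,421

Growth factor = (1 + 0.03275)^140 ≈ 91.0601813331.
A ≈ 7,000 × 91.0601813331 ≈ 637,421.2693.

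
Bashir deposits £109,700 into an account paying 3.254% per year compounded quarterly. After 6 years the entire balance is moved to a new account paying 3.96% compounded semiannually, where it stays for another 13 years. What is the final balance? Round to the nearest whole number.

Phase 1: 109,700·(1 + 0.008135)^24 ≈ 133,246.3285.
Phase 2: 133,246.3285·(1 + 0.0198)^26 ≈ 221,842.8570.

£221,843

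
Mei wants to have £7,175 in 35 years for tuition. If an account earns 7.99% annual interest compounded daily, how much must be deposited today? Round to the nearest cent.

Periodic rate = 7.99%/365 = 0.000218904; 12775 periods.
P = 7,175/(1 + 0.0799/365)^12775 ≈ 7,175/16.38217678 ≈ 437.9760.

£437.98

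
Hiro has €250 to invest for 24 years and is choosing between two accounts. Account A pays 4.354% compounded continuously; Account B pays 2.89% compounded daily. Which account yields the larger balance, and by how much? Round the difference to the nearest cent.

A: e^(0.04354·24) = e^1.04496 ≈ 2.84328479, so 250 × 2.84328479 ≈ 710.8212.
B: (1 + 0.0289/365)^8760 ≈ 2.0008509, so 250 × 2.0008509 ≈ 500.2127.
Difference ≈ 210.6085 in favor of A.

Account A, by €210.61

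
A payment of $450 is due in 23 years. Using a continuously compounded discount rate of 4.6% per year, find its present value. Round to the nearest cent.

P = A·e^(−rt) = 450·e^(−1.058).
e^(−1.058) ≈ 0.347149415, so P ≈ 156.2172.

$156.22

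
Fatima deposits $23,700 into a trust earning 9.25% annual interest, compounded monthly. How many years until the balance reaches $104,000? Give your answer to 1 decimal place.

16.0 years

(1 + 0.00770833)^(12t) = 104,000/23,700 = 4.3882.
12t·ln(1 + 0.00770833) = ln(4.3882); 12t = 1.4789/0.00767878 ≈ 192.5979.
t ≈ 16.0498 years.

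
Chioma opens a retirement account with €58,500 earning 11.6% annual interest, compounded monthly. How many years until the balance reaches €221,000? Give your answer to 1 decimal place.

11.5 years

We need (1 + 0.00966667)^(12t) = 3.7778, so 12t = ln 3.7778 / ln 1.009667 ≈ 138.1603.
t ≈ 138.1603/12 = 11.5134 years.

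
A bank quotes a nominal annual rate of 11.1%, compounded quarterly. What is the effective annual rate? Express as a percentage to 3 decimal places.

EAR = (1 + 11.1%/4)^4 − 1 = (1 + 0.02775)^4 − 1.
(1 + 0.02775)^4 ≈ 1.115706, so EAR ≈ 11.57064%.

11.571%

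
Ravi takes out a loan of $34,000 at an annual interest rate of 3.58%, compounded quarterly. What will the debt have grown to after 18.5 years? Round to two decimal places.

Growth factor = (1 + 0.00895)^74 ≈ 1.9335424244.
A ≈ 34,000 × 1.9335424244 ≈ 65,740.4424.

$65,740.44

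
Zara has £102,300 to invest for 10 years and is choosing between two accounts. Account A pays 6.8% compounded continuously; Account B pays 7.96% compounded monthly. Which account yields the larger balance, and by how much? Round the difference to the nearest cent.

Account A growth factor: e^(0.068·10) = e^0.68 ≈ 1.97387773223; balance ≈ 201,927.6920.
Account B growth factor: (1 + 0.0796/12)^120 ≈ 2.2108378261; balance ≈ 226,168.7096.
Account B is larger by 24,241.0176.

Account B, by £24,241.02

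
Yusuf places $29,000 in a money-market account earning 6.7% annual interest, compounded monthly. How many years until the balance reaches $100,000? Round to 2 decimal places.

18.53 years

(1 + 0.00558333)^(12t) = 100,000/29,000 = 3.4483.
12t·ln(1 + 0.00558333) = ln(3.4483); 12t = 1.2379/0.0055678 ≈ 222.3272.
t ≈ 18.5273 years.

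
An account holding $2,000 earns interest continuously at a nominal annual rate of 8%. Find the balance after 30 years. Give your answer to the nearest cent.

$22,046.35

A = P·e^(rt) = 2,000·e^(0.08·30) = 2,000·e^2.4.
e^2.4 ≈ 11.023176381, so A ≈ 22,046.3528.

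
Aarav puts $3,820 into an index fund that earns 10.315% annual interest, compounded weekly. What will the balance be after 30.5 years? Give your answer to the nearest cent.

Growth factor = (1 + 0.10315/52)^1586 ≈ 23.172326849.
A ≈ 3,820 × 23.172326849 ≈ 88,518.2886.

$88,518.29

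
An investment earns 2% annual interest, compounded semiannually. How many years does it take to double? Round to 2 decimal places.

34.83 years

(1 + 0.01)^(2t) = 2.
2t = ln 2 / ln(1 + 0.01) ≈ 0.69315/0.00995033 ≈ 69.6607.
t ≈ 34.8304.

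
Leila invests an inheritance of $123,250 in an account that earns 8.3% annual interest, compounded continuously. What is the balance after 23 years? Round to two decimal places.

A = P·e^(rt) = 123,250·e^(0.083·23) = 123,250·e^1.909.
e^1.909 ≈ 6.74633908515, so A ≈ 831,486.2922.

$831,486.29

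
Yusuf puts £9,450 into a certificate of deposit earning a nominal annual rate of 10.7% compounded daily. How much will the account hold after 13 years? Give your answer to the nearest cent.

Periodic rate = 10.7%/365 = 0.000293151; periods = 365·13 = 4745.
A = 9,450·(1 + 0.107/365)^4745 ≈ 9,450·4.0180477628 ≈ 37,970.5514.

£37,970.55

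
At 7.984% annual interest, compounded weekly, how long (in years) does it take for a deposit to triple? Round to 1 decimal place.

13.8 years

(1 + 0.00153538)^(52t) = 3.
52t = ln 3 / ln(1 + 0.00153538) ≈ 1.0986/0.00153421 ≈ 716.0782.
t ≈ 13.7707.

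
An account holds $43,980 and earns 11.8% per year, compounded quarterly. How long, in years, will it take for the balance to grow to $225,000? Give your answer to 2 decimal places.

14.04 years

We need (1 + 0.0295)^(4t) = 5.116, so 4t = ln 5.116 / ln 1.0295 ≈ 56.1466.
t ≈ 56.1466/4 = 14.0367 years.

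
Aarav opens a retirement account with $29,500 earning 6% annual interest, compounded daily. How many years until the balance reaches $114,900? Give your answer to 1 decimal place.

(1 + 0.000164384)^(365t) = 114,900/29,500 = 3.8949.
365t·ln(1 + 0.000164384) = ln(3.8949); 365t = 1.3597/0.00016437 ≈ 8272.0173.
t ≈ 22.6631 years.

22.7 years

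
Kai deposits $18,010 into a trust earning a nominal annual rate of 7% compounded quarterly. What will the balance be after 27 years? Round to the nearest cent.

Periodic rate = 7%/4 = 0.0175; periods = 4·27 = 108.
A = 18,010·(1 + 0.0175)^108 ≈ 18,010·6.51204110021 ≈ 117,281.8602.

$117,281.86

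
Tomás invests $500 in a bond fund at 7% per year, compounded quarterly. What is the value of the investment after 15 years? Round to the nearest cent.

$1,415.91

Periodic rate = 7%/4 = 0.0175; periods = 4·15 = 60.
A = 500·(1 + 0.0175)^60 ≈ 500·2.831816278 ≈ 1,415.9081.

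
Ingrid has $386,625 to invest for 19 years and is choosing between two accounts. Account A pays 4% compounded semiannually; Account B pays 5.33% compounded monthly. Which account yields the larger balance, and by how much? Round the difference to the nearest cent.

Account A growth factor: (1 + 0.02)^38 ≈ 2.1222987924; balance ≈ 820,533.7706.
Account B growth factor: (1 + 0.0533/12)^228 ≈ 2.746857688525; balance ≈ 1,062,003.8538.
Account B is larger by 241,470.0832.

Account B, by $241,470.08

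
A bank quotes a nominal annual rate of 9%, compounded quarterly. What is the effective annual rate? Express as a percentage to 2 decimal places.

One year is 4 periods at 0.0225 each: (1 + 0.0225)^4 ≈ 1.093083.
EAR = 1.093083 − 1 ≈ 9.30833%.

9.31%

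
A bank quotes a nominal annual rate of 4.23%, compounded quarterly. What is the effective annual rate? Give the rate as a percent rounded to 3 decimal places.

4.298%

One year is 4 periods at 0.010575 each: (1 + 0.010575)^4 ≈ 1.042976.
EAR = 1.042976 − 1 ≈ 4.29757%.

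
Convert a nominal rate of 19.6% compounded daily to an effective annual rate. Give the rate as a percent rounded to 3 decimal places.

EAR = (1 + 19.6%/365)^365 − 1 = (1 + 0.000536986)^365 − 1.
(1 + 0.000536986)^365 ≈ 1.216463, so EAR ≈ 21.64629%.

21.646%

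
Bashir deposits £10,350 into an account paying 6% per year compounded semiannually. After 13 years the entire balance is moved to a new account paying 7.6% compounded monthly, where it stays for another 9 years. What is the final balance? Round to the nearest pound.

After 13 years at 6%: 10,350 × 2.1565912675 ≈ 22,320.7196.
Then 9 years at 7.6%: 22,320.7196 × 1.9775191452 ≈ 44,139.6504.

£44,140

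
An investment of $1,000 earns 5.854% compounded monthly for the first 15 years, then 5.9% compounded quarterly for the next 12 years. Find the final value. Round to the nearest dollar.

$4,849

Phase 1: 1,000·(1 + 0.05854/12)^180 ≈ 2,401.1916.
Phase 2: 2,401.1916·(1 + 0.01475)^48 ≈ 4,849.1062.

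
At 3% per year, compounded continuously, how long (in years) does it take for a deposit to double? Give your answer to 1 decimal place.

23.1 years

e^(0.03t) = 2, so 0.03t = ln 2 ≈ 0.69315.
t ≈ 0.69315/0.03 ≈ 23.1049.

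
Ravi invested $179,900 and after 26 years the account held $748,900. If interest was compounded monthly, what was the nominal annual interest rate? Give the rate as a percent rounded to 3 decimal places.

(1 + r/12)^312 = 748,900/179,900 = 4.16287.
1 + r/12 = 4.16287^(1/312) ≈ 1.004582, so r/12 ≈ 0.00458163.
r ≈ 12·0.00458163 = 5.49796%.

5.498%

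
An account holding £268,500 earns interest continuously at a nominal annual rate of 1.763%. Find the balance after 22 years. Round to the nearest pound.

A = P·e^(rt) = 268,500·e^(0.01763·22) = 268,500·e^0.38786.
e^0.38786 ≈ 1.47382343456, so A ≈ 395,721.5922.

£395,722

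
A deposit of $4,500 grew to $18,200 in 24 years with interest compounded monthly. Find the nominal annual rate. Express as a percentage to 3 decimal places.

The 288-period growth factor is 18,200/4,500 = 4.04444.
r/12 = 4.04444^(1/288) − 1 ≈ 0.00486368, so r ≈ 12·0.00486368 = 5.83641%.

5.836%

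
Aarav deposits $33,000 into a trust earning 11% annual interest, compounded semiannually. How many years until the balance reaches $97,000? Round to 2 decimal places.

We need (1 + 0.055)^(2t) = 2.9394, so 2t = ln 2.9394 / ln 1.055 ≈ 20.1380.
t ≈ 20.1380/2 = 10.0690 years.

10.07 years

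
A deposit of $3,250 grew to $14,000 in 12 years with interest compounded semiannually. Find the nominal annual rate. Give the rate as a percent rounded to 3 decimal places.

12.548%

The 24-period growth factor is 14,000/3,250 = 4.30769.
r/2 = 4.30769^(1/24) − 1 ≈ 0.0627396, so r ≈ 2·0.0627396 = 12.54792%.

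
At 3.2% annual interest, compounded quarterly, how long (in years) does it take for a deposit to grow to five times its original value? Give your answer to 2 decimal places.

50.50 years

(1 + 0.008)^(4t) = 5.
4t = ln 5 / ln(1 + 0.008) ≈ 1.6094/0.00796817 ≈ 201.9834.
t ≈ 50.4958.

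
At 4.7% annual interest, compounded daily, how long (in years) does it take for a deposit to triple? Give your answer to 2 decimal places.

23.38 years

(1 + 0.000128767)^(365t) = 3.
365t = ln 3 / ln(1 + 0.000128767) ≈ 1.0986/0.000128759 ≈ 8532.3256.
t ≈ 23.3762.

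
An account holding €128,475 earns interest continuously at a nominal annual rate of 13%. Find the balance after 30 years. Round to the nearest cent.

A = P·e^(rt) = 128,475·e^(0.13·30) = 128,475·e^3.9.
e^3.9 ≈ 49.40244910553, so A ≈ 6,346,979.6488.

€6,346,979.65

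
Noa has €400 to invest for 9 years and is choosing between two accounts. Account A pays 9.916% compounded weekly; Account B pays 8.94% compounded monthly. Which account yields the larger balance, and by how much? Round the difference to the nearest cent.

Account A, by €83.94

Account A growth factor: (1 + 0.09916/52)^468 ≈ 2.43900501; balance ≈ 975.6020.
Account B growth factor: (1 + 0.00745)^108 ≈ 2.22914403; balance ≈ 891.6576.
Account A is larger by 83.9444.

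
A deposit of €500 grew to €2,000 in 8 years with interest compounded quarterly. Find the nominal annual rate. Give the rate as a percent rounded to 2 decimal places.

The 32-period growth factor is 2,000/500 = 4.
r/4 = 4^(1/32) − 1 ≈ 0.0442738, so r ≈ 4·0.0442738 = 17.70951%.

17.71%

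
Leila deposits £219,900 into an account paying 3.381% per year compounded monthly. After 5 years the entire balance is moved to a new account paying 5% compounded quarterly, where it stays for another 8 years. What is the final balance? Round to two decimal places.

£387,418.63

Phase 1: 219,900·(1 + 0.0028175)^60 ≈ 260,339.1476.
Phase 2: 260,339.1476·(1 + 0.0125)^32 ≈ 387,418.6281.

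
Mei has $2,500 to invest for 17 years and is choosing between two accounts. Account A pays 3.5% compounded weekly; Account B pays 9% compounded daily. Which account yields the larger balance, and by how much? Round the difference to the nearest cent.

Account B, by $7,011.59

Account A growth factor: (1 + 0.035/52)^884 ≈ 1.812668102; balance ≈ 4,531.6703.
Account B growth factor: (1 + 0.09/365)^6205 ≈ 4.6173059203; balance ≈ 11,543.2648.
Account B is larger by 7,011.5945.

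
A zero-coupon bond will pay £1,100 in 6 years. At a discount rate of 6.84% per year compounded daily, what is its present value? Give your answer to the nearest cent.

£729.75

Periodic rate = 6.84%/365 = 0.000187397; 2190 periods.
P = 1,100/(1 + 0.0684/365)^2190 ≈ 1,100/1.507362675 ≈ 729.7514.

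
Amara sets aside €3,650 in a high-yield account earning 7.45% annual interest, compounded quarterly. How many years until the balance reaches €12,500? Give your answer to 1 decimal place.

16.7 years

(1 + 0.018625)^(4t) = 12,500/3,650 = 3.4247.
4t·ln(1 + 0.018625) = ln(3.4247); 4t = 1.231/0.0184537 ≈ 66.7076.
t ≈ 16.6769 years.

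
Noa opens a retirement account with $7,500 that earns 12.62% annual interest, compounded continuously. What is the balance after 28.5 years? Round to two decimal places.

A = P·e^(rt) = 7,500·e^(0.1262·28.5) = 7,500·e^3.5967.
e^3.5967 ≈ 36.4776593284, so A ≈ 273,582.4450.

$273,582.44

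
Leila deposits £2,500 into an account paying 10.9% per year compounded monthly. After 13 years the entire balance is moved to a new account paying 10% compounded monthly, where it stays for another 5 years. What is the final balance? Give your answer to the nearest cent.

Phase 1: 2,500·(1 + 0.109/12)^156 ≈ 10,246.0667.
Phase 2: 10,246.0667·(1 + 0.1/12)^60 ≈ 16,857.9451.

£16,857.95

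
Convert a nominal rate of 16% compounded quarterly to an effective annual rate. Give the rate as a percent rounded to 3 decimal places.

EAR = (1 + 16%/4)^4 − 1 = (1 + 0.04)^4 − 1.
(1 + 0.04)^4 ≈ 1.169859, so EAR ≈ 16.98586%.

16.986%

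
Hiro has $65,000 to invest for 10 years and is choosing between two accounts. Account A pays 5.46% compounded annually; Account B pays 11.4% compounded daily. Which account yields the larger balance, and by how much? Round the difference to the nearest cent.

A: (1 + 0.0546)^10 ≈ 1.70167911984, so 65,000 × 1.70167911984 ≈ 110,609.1428.
B: (1 + 0.114/365)^3650 ≈ 3.12621188016, so 65,000 × 3.12621188016 ≈ 203,203.7722.
Difference ≈ 92,594.6294 in favor of B.

Account B, by $92,594.63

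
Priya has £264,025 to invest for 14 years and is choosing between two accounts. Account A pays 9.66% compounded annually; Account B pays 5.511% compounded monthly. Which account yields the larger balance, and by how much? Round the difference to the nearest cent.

A: (1 + 0.0966)^14 ≈ 3.63643125341, so 264,025 × 3.63643125341 ≈ 960,108.7617.
B: (1 + 0.0045925)^168 ≈ 2.15927767675, so 264,025 × 2.15927767675 ≈ 570,103.2886.
Difference ≈ 390,005.4731 in favor of A.

Account A, by £390,005.47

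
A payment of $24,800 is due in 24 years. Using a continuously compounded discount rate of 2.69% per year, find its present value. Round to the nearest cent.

$13,003.83

P = A·e^(−rt) = 24,800·e^(−0.6456).
e^(−0.6456) ≈ 0.524347839, so P ≈ 13,003.8264.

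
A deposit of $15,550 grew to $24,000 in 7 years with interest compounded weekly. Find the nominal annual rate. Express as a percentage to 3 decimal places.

6.204%

The 364-period growth factor is 24,000/15,550 = 1.54341.
r/52 = 1.54341^(1/364) − 1 ≈ 0.001193, so r ≈ 52·0.001193 = 6.20360%.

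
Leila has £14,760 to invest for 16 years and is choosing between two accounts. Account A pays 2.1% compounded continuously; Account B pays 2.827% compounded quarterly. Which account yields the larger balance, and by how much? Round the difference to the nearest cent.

Account A growth factor: e^(0.021·16) = e^0.336 ≈ 1.3993390248; balance ≈ 20,654.2440.
Account B growth factor: (1 + 0.0070675)^64 ≈ 1.5694560676; balance ≈ 23,165.1716.
Account B is larger by 2,510.9276.

Account B, by £2,510.93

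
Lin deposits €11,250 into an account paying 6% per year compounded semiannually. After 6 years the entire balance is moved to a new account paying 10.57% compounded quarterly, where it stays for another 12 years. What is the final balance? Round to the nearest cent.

€56,092.64

After 6 years at 6%: 11,250 × 1.4257608868 ≈ 16,039.8100.
Then 12 years at 10.57%: 16,039.8100 × 3.4970885097 ≈ 56,092.6352.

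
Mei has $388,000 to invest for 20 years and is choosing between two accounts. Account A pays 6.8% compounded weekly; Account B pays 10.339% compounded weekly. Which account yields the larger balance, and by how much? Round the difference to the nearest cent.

A: (1 + 0.068/52)^1040 ≈ 3.892733241586, so 388,000 × 3.892733241586 ≈ 1,510,380.4977.
B: (1 + 0.10339/52)^1040 ≈ 7.891190804049, so 388,000 × 7.891190804049 ≈ 3,061,782.0320.
Difference ≈ 1,551,401.5342 in favor of B.

Account B, by $1,551,401.53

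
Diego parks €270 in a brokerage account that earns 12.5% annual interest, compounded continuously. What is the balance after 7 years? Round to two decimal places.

A = P·e^(rt) = 270·e^(0.125·7) = 270·e^0.875.
e^0.875 ≈ 2.39887529, so A ≈ 647.6963.

€647.70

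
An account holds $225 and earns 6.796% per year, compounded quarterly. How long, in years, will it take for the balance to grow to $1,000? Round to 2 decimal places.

We need (1 + 0.01699)^(4t) = 4.4444, so 4t = ln 4.4444 / ln 1.01699 ≈ 88.5398.
t ≈ 88.5398/4 = 22.1349 years.

22.13 years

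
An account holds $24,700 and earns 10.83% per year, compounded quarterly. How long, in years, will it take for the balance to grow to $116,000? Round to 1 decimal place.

14.5 years

We need (1 + 0.027075)^(4t) = 4.6964, so 4t = ln 4.6964 / ln 1.027075 ≈ 57.8997.
t ≈ 57.8997/4 = 14.4749 years.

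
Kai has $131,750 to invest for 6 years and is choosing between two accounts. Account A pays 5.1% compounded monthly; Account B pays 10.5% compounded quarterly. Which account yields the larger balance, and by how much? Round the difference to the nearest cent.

A: (1 + 0.00425)^72 ≈ 1.35710205793, so 131,750 × 1.35710205793 ≈ 178,798.1961.
B: (1 + 0.02625)^24 ≈ 1.86241338004, so 131,750 × 1.86241338004 ≈ 245,372.9628.
Difference ≈ 66,574.7667 in favor of B.

Account B, by $66,574.77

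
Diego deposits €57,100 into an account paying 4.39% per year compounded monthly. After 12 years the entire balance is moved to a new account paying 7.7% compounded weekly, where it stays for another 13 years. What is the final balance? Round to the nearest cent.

€262,671.04

Phase 1: 57,100·(1 + 0.0439/12)^144 ≈ 96,606.1936.
Phase 2: 96,606.1936·(1 + 0.077/52)^676 ≈ 262,671.0427.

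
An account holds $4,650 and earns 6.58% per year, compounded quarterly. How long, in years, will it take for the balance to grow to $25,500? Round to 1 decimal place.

(1 + 0.01645)^(4t) = 25,500/4,650 = 5.4839.
4t·ln(1 + 0.01645) = ln(5.4839); 4t = 1.7018/0.0163162 ≈ 104.3022.
t ≈ 26.0755 years.

26.1 years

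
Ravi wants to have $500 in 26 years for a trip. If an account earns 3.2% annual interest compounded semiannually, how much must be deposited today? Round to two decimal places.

$219.03

Growth factor = (1 + 0.016)^52 ≈ 2.28282602.
P = 500/2.28282602 ≈ 219.0268.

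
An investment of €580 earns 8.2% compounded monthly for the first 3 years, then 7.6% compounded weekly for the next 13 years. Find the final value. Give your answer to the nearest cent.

Phase 1: 580·(1 + 0.082/12)^36 ≈ 741.1414.
Phase 2: 741.1414·(1 + 0.076/52)^676 ≈ 1,989.1648.

€1,989.16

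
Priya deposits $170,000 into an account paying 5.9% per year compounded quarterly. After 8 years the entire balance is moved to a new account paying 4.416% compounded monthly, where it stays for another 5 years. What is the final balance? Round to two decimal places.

$338,575.13

Phase 1: 170,000·(1 + 0.01475)^32 ≈ 271,605.6757.
Phase 2: 271,605.6757·(1 + 0.00368)^60 ≈ 338,575.1290.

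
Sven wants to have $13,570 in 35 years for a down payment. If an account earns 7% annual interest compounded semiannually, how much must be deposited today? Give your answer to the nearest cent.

Periodic rate = 7%/2 = 0.035; 70 periods.
P = 13,570/(1 + 0.035)^70 ≈ 13,570/11.112825261 ≈ 1,221.1116.

$1,221.11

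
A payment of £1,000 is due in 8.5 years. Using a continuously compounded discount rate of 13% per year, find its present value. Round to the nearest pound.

P = A·e^(−rt) = 1,000·e^(−1.105).
e^(−1.105) ≈ 0.331210882, so P ≈ 331.2109.

£331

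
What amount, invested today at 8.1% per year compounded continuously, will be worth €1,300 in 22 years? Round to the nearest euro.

P = A·e^(−rt) = 1,300·e^(−1.782).
e^(−1.782) ≈ 0.168301208, so P ≈ 218.7916.

€219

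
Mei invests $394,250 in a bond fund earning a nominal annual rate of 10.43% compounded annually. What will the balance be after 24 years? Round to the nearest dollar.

Annual rate = 10.43% = 0.1043; years = 24.
A = 394,250·(1 + 0.1043)^24 ≈ 394,250·10.8165741545 ≈ 4,264,434.3604.

$4,264,434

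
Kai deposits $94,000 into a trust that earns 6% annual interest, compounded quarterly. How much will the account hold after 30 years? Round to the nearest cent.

$561,116.35

Growth factor = (1 + 0.015)^120 ≈ 5.96932287232.
A ≈ 94,000 × 5.96932287232 ≈ 561,116.3500.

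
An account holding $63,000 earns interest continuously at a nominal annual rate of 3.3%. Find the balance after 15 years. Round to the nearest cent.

$103,351.39

A = P·e^(rt) = 63,000·e^(0.033·15) = 63,000·e^0.495.
e^0.495 ≈ 1.64049823906, so A ≈ 103,351.3891.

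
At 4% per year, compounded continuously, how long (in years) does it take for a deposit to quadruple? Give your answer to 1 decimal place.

34.7 years

e^(0.04t) = 4, so 0.04t = ln 4 ≈ 1.3863.
t ≈ 1.3863/0.04 ≈ 34.6574.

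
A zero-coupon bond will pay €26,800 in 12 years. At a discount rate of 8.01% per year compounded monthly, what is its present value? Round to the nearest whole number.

Growth factor = (1 + 0.006675)^144 ≈ 2.6064944594.
P = 26,800/2.6064944594 ≈ 10,282.0092.

€10,282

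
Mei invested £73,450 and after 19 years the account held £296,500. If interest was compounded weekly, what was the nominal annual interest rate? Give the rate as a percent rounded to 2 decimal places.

7.35%

(1 + r/52)^988 = 296,500/73,450 = 4.03676.
1 + r/52 = 4.03676^(1/988) ≈ 1.001413, so r/52 ≈ 0.00141339.
r ≈ 52·0.00141339 = 7.34962%.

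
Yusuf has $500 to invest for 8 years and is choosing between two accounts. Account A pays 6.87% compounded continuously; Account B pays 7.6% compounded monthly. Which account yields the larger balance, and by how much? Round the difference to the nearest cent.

A: e^(0.0687·8) = e^0.5496 ≈ 1.73255986, so 500 × 1.73255986 ≈ 866.2799.
B: (1 + 0.076/12)^96 ≈ 1.83323608, so 500 × 1.83323608 ≈ 916.6180.
Difference ≈ 50.3381 in favor of B.

Account B, by $50.34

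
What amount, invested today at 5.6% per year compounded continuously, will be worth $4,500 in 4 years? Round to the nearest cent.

P = A·e^(−rt) = 4,500·e^(−0.224).
e^(−0.224) ≈ 0.7993151344, so P ≈ 3,596.9181.

$3,596.92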